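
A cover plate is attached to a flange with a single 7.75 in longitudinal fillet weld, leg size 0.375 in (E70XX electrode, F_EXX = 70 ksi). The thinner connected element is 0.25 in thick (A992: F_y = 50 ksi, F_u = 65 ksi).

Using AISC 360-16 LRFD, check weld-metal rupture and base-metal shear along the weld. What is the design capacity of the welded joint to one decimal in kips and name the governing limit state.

Weld metal: throat = 0.707×0.375 = 0.26513 in, L = 7.75 in. φR_n = 0.75 × 0.6 × 70 × 0.26513 × 7.75 = 64.7 kips.
Base metal shear (0.25 in plate): yield φR_n = 1.0×0.6×50×0.25×7.75 = 58.1 kips; rupture φR_n = 0.75×0.6×65×0.25×7.75 = 56.7 kips; take 56.7 kips (rupture).
Governing: min(64.7, 56.7) = 56.7 kips → base-metal shear.

56.7 kips (base-metal shear governs)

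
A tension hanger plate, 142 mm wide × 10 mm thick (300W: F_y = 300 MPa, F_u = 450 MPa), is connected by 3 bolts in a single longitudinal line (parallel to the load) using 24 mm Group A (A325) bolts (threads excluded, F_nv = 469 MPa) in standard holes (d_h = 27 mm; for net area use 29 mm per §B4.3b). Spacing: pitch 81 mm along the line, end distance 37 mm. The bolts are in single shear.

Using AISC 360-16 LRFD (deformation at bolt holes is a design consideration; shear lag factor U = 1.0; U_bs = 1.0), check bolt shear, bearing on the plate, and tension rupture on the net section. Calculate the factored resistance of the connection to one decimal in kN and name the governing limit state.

381.4 kN (net-section rupture governs)

Bolt shear: A_b = π(24)²/4 = 452.39 mm². φR_n = 0.75 × 469 × 452.39 × 3 × 1 = 477.4 kN.
Bearing (10 mm plate, F_u = 450 MPa): end bolts L_c = 37 − 27/2 = 23.5, R_n = min(1.2×23.5×10×450, 2.4×24×10×450) = 126.9 kN/bolt; interior L_c = 81 − 27 = 54, R_n = 259.2 kN/bolt. φR_n = 0.75 × (1×126.9 + 2×259.2) = 484.0 kN.
Tension rupture (net): A_n = (142 − 1×29)×10 = 1130 mm² (U = 1.0, A_e = A_n). φR_n = 0.75 × 450 × 1130 = 381.4 kN.
Governing: min(477.4, 484.0, 381.4) = 381.4 kN → net-section rupture.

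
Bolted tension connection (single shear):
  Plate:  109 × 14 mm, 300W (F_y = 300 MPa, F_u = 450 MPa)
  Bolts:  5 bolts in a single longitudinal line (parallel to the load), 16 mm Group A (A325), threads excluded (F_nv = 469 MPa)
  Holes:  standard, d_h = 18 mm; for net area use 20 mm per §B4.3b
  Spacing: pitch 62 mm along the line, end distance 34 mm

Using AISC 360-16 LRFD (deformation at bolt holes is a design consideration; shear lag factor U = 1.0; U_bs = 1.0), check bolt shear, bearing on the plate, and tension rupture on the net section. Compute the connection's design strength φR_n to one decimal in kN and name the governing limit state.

353.6 kN (bolt shear governs)

Bolt shear: A_b = π(16)²/4 = 201.06 mm². φR_n = 0.75 × 469 × 201.06 × 5 × 1 = 353.6 kN.
Bearing (14 mm plate, F_u = 450 MPa): end bolts L_c = 34 − 18/2 = 25, R_n = min(1.2×25×14×450, 2.4×16×14×450) = 189 kN/bolt; interior L_c = 62 − 18 = 44, R_n = 241.92 kN/bolt. φR_n = 0.75 × (1×189 + 4×241.92) = 867.5 kN.
Tension rupture (net): A_n = (109 − 1×20)×14 = 1246 mm² (U = 1.0, A_e = A_n). φR_n = 0.75 × 450 × 1246 = 420.5 kN.
Governing: min(353.6, 867.5, 420.5) = 353.6 kN → bolt shear.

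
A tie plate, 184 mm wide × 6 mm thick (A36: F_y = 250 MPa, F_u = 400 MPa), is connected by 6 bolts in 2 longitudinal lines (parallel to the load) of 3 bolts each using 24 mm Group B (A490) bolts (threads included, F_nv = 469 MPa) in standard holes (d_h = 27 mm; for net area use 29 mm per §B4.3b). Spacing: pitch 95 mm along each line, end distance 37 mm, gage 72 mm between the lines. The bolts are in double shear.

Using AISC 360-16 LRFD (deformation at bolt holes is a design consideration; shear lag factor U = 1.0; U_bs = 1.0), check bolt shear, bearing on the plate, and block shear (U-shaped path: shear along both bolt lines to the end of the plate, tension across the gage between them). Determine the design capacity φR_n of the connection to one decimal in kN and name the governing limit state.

383.9 kN (block shear governs)

Bolt shear: A_b = π(24)²/4 = 452.39 mm². φR_n = 0.75 × 469 × 452.39 × 6 × 2 = 1909.5 kN.
Bearing (6 mm plate, F_u = 400 MPa): end bolts L_c = 37 − 27/2 = 23.5, R_n = min(1.2×23.5×6×400, 2.4×24×6×400) = 67.68 kN/bolt; interior L_c = 95 − 27 = 68, R_n = 138.24 kN/bolt. φR_n = 0.75 × (2×67.68 + 4×138.24) = 516.2 kN.
Block shear: shear path 2×[37+2×95] = 2×227 mm, A_gv = 2724, A_nv = 2×(227 − 2.5×29)×6 = 1854 mm²; tension across gage: (72 − 1×29)×6 = 258 mm². R_n = min(0.6×400×1854, 0.6×250×2724) + 1.0×400×258 = min(444.96, 408.6) + 103.2 = 511.8 kN. φR_n = 0.75 × 511.8 = 383.9 kN.
Governing: min(1909.5, 516.2, 383.9) = 383.9 kN → block shear.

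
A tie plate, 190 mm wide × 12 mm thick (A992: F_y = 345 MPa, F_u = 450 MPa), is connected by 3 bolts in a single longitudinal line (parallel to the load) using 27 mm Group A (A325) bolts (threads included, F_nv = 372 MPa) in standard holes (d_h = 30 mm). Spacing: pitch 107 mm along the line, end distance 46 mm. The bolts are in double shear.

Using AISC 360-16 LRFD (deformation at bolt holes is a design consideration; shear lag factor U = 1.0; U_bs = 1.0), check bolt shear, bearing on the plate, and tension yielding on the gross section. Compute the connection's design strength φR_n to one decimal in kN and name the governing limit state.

Bolt shear: A_b = π(27)²/4 = 572.56 mm². φR_n = 0.75 × 372 × 572.56 × 3 × 2 = 958.5 kN.
Bearing (12 mm plate, F_u = 450 MPa): end bolts L_c = 46 − 30/2 = 31, R_n = min(1.2×31×12×450, 2.4×27×12×450) = 200.88 kN/bolt; interior L_c = 107 − 30 = 77, R_n = 349.92 kN/bolt. φR_n = 0.75 × (1×200.88 + 2×349.92) = 675.5 kN.
Tension yield (gross): A_g = 190×12 = 2280 mm². φR_n = 0.90 × 345 × 2280 = 707.9 kN.
Governing: min(958.5, 675.5, 707.9) = 675.5 kN → bearing.

675.5 kN (bearing governs)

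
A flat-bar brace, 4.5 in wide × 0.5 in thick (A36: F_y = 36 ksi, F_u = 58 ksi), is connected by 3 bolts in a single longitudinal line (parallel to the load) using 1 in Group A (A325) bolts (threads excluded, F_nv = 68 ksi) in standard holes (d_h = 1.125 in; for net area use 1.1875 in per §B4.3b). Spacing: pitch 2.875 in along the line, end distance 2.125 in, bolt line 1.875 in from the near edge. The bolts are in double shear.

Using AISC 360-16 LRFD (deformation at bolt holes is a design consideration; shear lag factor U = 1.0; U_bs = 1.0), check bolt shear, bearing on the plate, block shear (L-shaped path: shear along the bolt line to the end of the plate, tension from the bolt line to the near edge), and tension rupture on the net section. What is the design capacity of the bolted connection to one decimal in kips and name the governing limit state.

72.0 kips (net-section rupture governs)

Bolt shear: A_b = π(1)²/4 = 0.7854 in². φR_n = 0.75 × 68 × 0.7854 × 3 × 2 = 240.3 kips.
Bearing (0.5 in plate, F_u = 58 ksi): end bolts L_c = 2.125 − 1.125/2 = 1.5625, R_n = min(1.2×1.5625×0.5×58, 2.4×1×0.5×58) = 54.375 kips/bolt; interior L_c = 2.875 − 1.125 = 1.75, R_n = 60.9 kips/bolt. φR_n = 0.75 × (1×54.375 + 2×60.9) = 132.1 kips.
Block shear: shear path 1×[2.125+2×2.875] = 1×7.875 in, A_gv = 3.9375, A_nv = 1×(7.875 − 2.5×1.1875)×0.5 = 2.4531 in²; tension to near edge: (1.875 − 0.5×1.1875)×0.5 = 0.64063 in². R_n = min(0.6×58×2.4531, 0.6×36×3.9375) + 1.0×58×0.64063 = min(85.368, 85.05) + 37.157 = 122.21 kips. φR_n = 0.75 × 122.21 = 91.7 kips.
Tension rupture (net): A_n = (4.5 − 1×1.1875)×0.5 = 1.6563 in² (U = 1.0, A_e = A_n). φR_n = 0.75 × 58 × 1.6563 = 72.0 kips.
Governing: min(240.3, 132.1, 91.7, 72.0) = 72.0 kips → net-section rupture.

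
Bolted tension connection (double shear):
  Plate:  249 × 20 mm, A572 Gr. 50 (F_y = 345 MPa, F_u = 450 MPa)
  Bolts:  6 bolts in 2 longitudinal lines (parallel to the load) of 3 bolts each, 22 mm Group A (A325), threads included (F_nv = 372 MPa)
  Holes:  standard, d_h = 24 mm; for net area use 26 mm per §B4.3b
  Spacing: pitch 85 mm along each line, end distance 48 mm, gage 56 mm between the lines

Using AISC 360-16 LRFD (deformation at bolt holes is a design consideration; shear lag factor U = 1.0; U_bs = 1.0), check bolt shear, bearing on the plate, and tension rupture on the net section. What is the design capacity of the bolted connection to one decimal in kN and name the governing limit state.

1272.7 kN (bolt shear governs)

Bolt shear: A_b = π(22)²/4 = 380.13 mm². φR_n = 0.75 × 372 × 380.13 × 6 × 2 = 1272.7 kN.
Bearing (20 mm plate, F_u = 450 MPa): end bolts L_c = 48 − 24/2 = 36, R_n = min(1.2×36×20×450, 2.4×22×20×450) = 388.8 kN/bolt; interior L_c = 85 − 24 = 61, R_n = 475.2 kN/bolt. φR_n = 0.75 × (2×388.8 + 4×475.2) = 2008.8 kN.
Tension rupture (net): A_n = (249 − 2×26)×20 = 3940 mm² (U = 1.0, A_e = A_n). φR_n = 0.75 × 450 × 3940 = 1329.8 kN.
Governing: min(1272.7, 2008.8, 1329.8) = 1272.7 kN → bolt shear.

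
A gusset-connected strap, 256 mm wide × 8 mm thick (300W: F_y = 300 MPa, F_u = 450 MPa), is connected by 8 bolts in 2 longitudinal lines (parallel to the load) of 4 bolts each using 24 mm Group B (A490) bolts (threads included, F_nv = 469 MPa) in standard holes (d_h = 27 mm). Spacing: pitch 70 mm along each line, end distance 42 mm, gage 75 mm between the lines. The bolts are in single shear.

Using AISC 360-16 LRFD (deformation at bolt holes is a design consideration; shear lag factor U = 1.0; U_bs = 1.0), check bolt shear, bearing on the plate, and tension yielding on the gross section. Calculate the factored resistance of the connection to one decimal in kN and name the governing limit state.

553.0 kN (gross-section yield governs)

Bolt shear: A_b = π(24)²/4 = 452.39 mm². φR_n = 0.75 × 469 × 452.39 × 8 × 1 = 1273.0 kN.
Bearing (8 mm plate, F_u = 450 MPa): end bolts L_c = 42 − 27/2 = 28.5, R_n = min(1.2×28.5×8×450, 2.4×24×8×450) = 123.12 kN/bolt; interior L_c = 70 − 27 = 43, R_n = 185.76 kN/bolt. φR_n = 0.75 × (2×123.12 + 6×185.76) = 1020.6 kN.
Tension yield (gross): A_g = 256×8 = 2048 mm². φR_n = 0.90 × 300 × 2048 = 553.0 kN.
Governing: min(1273.0, 1020.6, 553.0) = 553.0 kN → gross-section yield.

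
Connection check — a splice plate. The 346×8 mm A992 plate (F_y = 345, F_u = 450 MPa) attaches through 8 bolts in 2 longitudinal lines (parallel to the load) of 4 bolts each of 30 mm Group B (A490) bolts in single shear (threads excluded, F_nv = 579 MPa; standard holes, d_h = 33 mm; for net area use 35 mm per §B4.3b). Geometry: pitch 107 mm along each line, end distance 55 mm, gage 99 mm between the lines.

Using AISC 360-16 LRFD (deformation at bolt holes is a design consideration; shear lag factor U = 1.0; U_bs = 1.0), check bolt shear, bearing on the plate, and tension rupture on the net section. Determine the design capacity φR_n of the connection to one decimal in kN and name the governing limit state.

745.2 kN (net-section rupture governs)

Bolt shear: A_b = π(30)²/4 = 706.86 mm². φR_n = 0.75 × 579 × 706.86 × 8 × 1 = 2455.6 kN.
Bearing (8 mm plate, F_u = 450 MPa): end bolts L_c = 55 − 33/2 = 38.5, R_n = min(1.2×38.5×8×450, 2.4×30×8×450) = 166.32 kN/bolt; interior L_c = 107 − 33 = 74, R_n = 259.2 kN/bolt. φR_n = 0.75 × (2×166.32 + 6×259.2) = 1415.9 kN.
Tension rupture (net): A_n = (346 − 2×35)×8 = 2208 mm² (U = 1.0, A_e = A_n). φR_n = 0.75 × 450 × 2208 = 745.2 kN.
Governing: min(2455.6, 1415.9, 745.2) = 745.2 kN → net-section rupture.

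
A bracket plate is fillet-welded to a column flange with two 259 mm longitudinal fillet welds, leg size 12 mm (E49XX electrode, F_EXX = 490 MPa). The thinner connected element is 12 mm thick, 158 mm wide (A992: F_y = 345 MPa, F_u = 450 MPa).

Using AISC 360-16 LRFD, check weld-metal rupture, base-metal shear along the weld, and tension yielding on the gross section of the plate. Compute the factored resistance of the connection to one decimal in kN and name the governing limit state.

588.7 kN (gross-section yield governs)

Weld metal: throat = 0.707×12 = 8.484 mm, L = 2×259 = 518 mm. φR_n = 0.75 × 0.6 × 490 × 8.484 × 518 = 969.0 kN.
Base metal shear (12 mm plate): yield φR_n = 1.0×0.6×345×12×518 = 1286.7 kN; rupture φR_n = 0.75×0.6×450×12×518 = 1258.7 kN; take 1258.7 kN (rupture).
Tension yield (gross): A_g = 158×12 = 1896 mm². φR_n = 0.90 × 345 × 1896 = 588.7 kN.
Governing: min(969.0, 1258.7, 588.7) = 588.7 kN → gross-section yield.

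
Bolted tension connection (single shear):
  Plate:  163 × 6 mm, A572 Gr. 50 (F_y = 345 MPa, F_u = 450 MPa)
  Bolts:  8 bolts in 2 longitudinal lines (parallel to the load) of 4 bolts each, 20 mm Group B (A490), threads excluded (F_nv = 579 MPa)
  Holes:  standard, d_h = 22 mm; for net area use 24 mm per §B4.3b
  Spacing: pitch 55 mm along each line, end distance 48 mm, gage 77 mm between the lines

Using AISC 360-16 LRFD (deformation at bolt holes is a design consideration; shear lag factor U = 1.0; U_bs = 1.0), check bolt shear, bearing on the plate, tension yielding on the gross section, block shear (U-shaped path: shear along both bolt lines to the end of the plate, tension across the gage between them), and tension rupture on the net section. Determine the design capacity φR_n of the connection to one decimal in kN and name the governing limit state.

232.9 kN (net-section rupture governs)

Bolt shear: A_b = π(20)²/4 = 314.16 mm². φR_n = 0.75 × 579 × 314.16 × 8 × 1 = 1091.4 kN.
Bearing (6 mm plate, F_u = 450 MPa): end bolts L_c = 48 − 22/2 = 37, R_n = min(1.2×37×6×450, 2.4×20×6×450) = 119.88 kN/bolt; interior L_c = 55 − 22 = 33, R_n = 106.92 kN/bolt. φR_n = 0.75 × (2×119.88 + 6×106.92) = 661.0 kN.
Tension yield (gross): A_g = 163×6 = 978 mm². φR_n = 0.90 × 345 × 978 = 303.7 kN.
Block shear: shear path 2×[48+3×55] = 2×213 mm, A_gv = 2556, A_nv = 2×(213 − 3.5×24)×6 = 1548 mm²; tension across gage: (77 − 1×24)×6 = 318 mm². R_n = min(0.6×450×1548, 0.6×345×2556) + 1.0×450×318 = min(417.96, 529.09) + 143.1 = 561.06 kN. φR_n = 0.75 × 561.06 = 420.8 kN.
Tension rupture (net): A_n = (163 − 2×24)×6 = 690 mm² (U = 1.0, A_e = A_n). φR_n = 0.75 × 450 × 690 = 232.9 kN.
Governing: min(1091.4, 661.0, 303.7, 420.8, 232.9) = 232.9 kN → net-section rupture.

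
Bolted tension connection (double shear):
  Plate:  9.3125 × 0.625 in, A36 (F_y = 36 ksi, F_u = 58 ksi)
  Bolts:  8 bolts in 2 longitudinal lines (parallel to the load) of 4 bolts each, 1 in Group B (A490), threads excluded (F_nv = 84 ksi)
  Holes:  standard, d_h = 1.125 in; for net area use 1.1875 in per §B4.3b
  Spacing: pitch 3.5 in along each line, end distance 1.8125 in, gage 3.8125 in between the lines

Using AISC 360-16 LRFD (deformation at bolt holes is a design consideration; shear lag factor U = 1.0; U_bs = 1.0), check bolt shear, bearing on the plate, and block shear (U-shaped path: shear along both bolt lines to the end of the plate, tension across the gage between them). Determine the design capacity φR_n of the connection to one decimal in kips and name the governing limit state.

320.7 kips (block shear governs)

Bolt shear: A_b = π(1)²/4 = 0.7854 in². φR_n = 0.75 × 84 × 0.7854 × 8 × 2 = 791.7 kips.
Bearing (0.625 in plate, F_u = 58 ksi): end bolts L_c = 1.8125 − 1.125/2 = 1.25, R_n = min(1.2×1.25×0.625×58, 2.4×1×0.625×58) = 54.375 kips/bolt; interior L_c = 3.5 − 1.125 = 2.375, R_n = 87 kips/bolt. φR_n = 0.75 × (2×54.375 + 6×87) = 473.1 kips.
Block shear: shear path 2×[1.8125+3×3.5] = 2×12.3125 in, A_gv = 15.391, A_nv = 2×(12.3125 − 3.5×1.1875)×0.625 = 10.195 in²; tension across gage: (3.8125 − 1×1.1875)×0.625 = 1.6406 in². R_n = min(0.6×58×10.195, 0.6×36×15.391) + 1.0×58×1.6406 = min(354.79, 332.45) + 95.155 = 427.61 kips. φR_n = 0.75 × 427.61 = 320.7 kips.
Governing: min(791.7, 473.1, 320.7) = 320.7 kips → block shear.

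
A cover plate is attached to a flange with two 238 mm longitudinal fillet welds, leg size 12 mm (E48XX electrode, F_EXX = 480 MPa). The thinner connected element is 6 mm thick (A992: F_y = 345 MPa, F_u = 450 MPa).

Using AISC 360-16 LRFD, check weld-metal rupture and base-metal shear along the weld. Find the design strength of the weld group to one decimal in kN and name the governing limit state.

578.3 kN (base-metal shear governs)

Weld metal: throat = 0.707×12 = 8.484 mm, L = 2×238 = 476 mm. φR_n = 0.75 × 0.6 × 480 × 8.484 × 476 = 872.3 kN.
Base metal shear (6 mm plate): yield φR_n = 1.0×0.6×345×6×476 = 591.2 kN; rupture φR_n = 0.75×0.6×450×6×476 = 578.3 kN; take 578.3 kN (rupture).
Governing: min(872.3, 578.3) = 578.3 kN → base-metal shear.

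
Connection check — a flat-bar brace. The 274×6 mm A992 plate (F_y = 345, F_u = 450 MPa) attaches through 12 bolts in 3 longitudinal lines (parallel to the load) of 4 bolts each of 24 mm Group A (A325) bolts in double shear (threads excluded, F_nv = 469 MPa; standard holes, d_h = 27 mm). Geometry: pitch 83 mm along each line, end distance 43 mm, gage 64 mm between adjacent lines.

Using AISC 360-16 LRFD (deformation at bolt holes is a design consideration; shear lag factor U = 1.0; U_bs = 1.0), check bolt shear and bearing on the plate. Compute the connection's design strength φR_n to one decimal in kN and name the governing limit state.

1264.8 kN (bearing governs)

Bolt shear: A_b = π(24)²/4 = 452.39 mm². φR_n = 0.75 × 469 × 452.39 × 12 × 2 = 3819.1 kN.
Bearing (6 mm plate, F_u = 450 MPa): end bolts L_c = 43 − 27/2 = 29.5, R_n = min(1.2×29.5×6×450, 2.4×24×6×450) = 95.58 kN/bolt; interior L_c = 83 − 27 = 56, R_n = 155.52 kN/bolt. φR_n = 0.75 × (3×95.58 + 9×155.52) = 1264.8 kN.
Governing: min(3819.1, 1264.8) = 1264.8 kN → bearing.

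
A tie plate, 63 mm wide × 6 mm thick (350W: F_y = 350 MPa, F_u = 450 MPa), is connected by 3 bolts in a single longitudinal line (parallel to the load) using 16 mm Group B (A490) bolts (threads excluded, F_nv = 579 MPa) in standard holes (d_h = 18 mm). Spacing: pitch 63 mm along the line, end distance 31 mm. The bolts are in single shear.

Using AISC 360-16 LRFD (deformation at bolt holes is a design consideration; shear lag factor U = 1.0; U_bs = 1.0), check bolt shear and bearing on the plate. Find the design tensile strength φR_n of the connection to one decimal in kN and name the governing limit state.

209.0 kN (bearing governs)

Bolt shear: A_b = π(16)²/4 = 201.06 mm². φR_n = 0.75 × 579 × 201.06 × 3 × 1 = 261.9 kN.
Bearing (6 mm plate, F_u = 450 MPa): end bolts L_c = 31 − 18/2 = 22, R_n = min(1.2×22×6×450, 2.4×16×6×450) = 71.28 kN/bolt; interior L_c = 63 − 18 = 45, R_n = 103.68 kN/bolt. φR_n = 0.75 × (1×71.28 + 2×103.68) = 209.0 kN.
Governing: min(261.9, 209.0) = 209.0 kN → bearing.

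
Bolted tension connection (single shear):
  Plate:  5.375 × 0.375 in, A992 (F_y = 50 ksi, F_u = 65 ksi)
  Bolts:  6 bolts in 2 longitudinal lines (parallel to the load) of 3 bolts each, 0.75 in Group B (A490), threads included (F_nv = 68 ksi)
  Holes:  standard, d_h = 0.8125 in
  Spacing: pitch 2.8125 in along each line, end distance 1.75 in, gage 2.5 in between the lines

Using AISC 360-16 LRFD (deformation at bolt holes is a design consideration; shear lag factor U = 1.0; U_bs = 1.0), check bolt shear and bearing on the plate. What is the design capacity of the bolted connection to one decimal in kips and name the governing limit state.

135.2 kips (bolt shear governs)

Bolt shear: A_b = π(0.75)²/4 = 0.44179 in². φR_n = 0.75 × 68 × 0.44179 × 6 × 1 = 135.2 kips.
Bearing (0.375 in plate, F_u = 65 ksi): end bolts L_c = 1.75 − 0.8125/2 = 1.34375, R_n = min(1.2×1.34375×0.375×65, 2.4×0.75×0.375×65) = 39.305 kips/bolt; interior L_c = 2.8125 − 0.8125 = 2, R_n = 43.875 kips/bolt. φR_n = 0.75 × (2×39.305 + 4×43.875) = 190.6 kips.
Governing: min(135.2, 190.6) = 135.2 kips → bolt shear.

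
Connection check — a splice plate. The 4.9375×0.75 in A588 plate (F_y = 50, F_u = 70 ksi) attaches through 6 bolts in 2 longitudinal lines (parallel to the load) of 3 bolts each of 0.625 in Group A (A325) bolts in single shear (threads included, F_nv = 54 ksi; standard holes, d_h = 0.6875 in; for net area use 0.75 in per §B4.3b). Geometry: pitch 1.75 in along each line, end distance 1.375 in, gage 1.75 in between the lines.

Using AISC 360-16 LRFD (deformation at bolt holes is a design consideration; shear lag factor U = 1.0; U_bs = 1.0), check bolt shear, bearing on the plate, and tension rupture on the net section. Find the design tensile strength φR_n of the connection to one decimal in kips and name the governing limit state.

Bolt shear: A_b = π(0.625)²/4 = 0.3068 in². φR_n = 0.75 × 54 × 0.3068 × 6 × 1 = 74.6 kips.
Bearing (0.75 in plate, F_u = 70 ksi): end bolts L_c = 1.375 − 0.6875/2 = 1.03125, R_n = min(1.2×1.03125×0.75×70, 2.4×0.625×0.75×70) = 64.969 kips/bolt; interior L_c = 1.75 − 0.6875 = 1.0625, R_n = 66.938 kips/bolt. φR_n = 0.75 × (2×64.969 + 4×66.938) = 298.3 kips.
Tension rupture (net): A_n = (4.9375 − 2×0.75)×0.75 = 2.5781 in² (U = 1.0, A_e = A_n). φR_n = 0.75 × 70 × 2.5781 = 135.4 kips.
Governing: min(74.6, 298.3, 135.4) = 74.6 kips → bolt shear.

74.6 kips (bolt shear governs)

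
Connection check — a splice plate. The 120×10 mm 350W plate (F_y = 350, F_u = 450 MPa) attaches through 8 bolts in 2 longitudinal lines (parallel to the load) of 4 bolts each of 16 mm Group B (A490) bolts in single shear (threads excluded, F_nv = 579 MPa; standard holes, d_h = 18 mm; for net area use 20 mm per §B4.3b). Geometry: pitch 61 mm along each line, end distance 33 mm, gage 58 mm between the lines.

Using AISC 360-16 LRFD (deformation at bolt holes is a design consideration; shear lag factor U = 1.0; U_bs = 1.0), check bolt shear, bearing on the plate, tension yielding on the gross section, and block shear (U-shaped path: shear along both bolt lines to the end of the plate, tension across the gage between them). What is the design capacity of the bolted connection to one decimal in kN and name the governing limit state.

Bolt shear: A_b = π(16)²/4 = 201.06 mm². φR_n = 0.75 × 579 × 201.06 × 8 × 1 = 698.5 kN.
Bearing (10 mm plate, F_u = 450 MPa): end bolts L_c = 33 − 18/2 = 24, R_n = min(1.2×24×10×450, 2.4×16×10×450) = 129.6 kN/bolt; interior L_c = 61 − 18 = 43, R_n = 172.8 kN/bolt. φR_n = 0.75 × (2×129.6 + 6×172.8) = 972.0 kN.
Tension yield (gross): A_g = 120×10 = 1200 mm². φR_n = 0.90 × 350 × 1200 = 378.0 kN.
Block shear: shear path 2×[33+3×61] = 2×216 mm, A_gv = 4320, A_nv = 2×(216 − 3.5×20)×10 = 2920 mm²; tension across gage: (58 − 1×20)×10 = 380 mm². R_n = min(0.6×450×2920, 0.6×350×4320) + 1.0×450×380 = min(788.4, 907.2) + 171 = 959.4 kN. φR_n = 0.75 × 959.4 = 719.6 kN.
Governing: min(698.5, 972.0, 378.0, 719.6) = 378.0 kN → gross-section yield.

378.0 kN (gross-section yield governs)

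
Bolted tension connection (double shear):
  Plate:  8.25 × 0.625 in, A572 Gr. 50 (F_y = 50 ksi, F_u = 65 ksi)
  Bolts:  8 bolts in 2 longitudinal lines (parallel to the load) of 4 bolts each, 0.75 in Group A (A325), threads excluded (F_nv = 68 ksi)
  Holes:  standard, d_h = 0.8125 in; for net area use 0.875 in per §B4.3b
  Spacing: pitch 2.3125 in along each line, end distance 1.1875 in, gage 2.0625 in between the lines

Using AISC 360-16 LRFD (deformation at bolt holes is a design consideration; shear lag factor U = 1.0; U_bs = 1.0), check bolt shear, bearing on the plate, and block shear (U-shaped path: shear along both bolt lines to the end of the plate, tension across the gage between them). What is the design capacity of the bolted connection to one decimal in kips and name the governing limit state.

221.3 kips (block shear governs)

Bolt shear: A_b = π(0.75)²/4 = 0.44179 in². φR_n = 0.75 × 68 × 0.44179 × 8 × 2 = 360.5 kips.
Bearing (0.625 in plate, F_u = 65 ksi): end bolts L_c = 1.1875 − 0.8125/2 = 0.78125, R_n = min(1.2×0.78125×0.625×65, 2.4×0.75×0.625×65) = 38.086 kips/bolt; interior L_c = 2.3125 − 0.8125 = 1.5, R_n = 73.125 kips/bolt. φR_n = 0.75 × (2×38.086 + 6×73.125) = 386.2 kips.
Block shear: shear path 2×[1.1875+3×2.3125] = 2×8.125 in, A_gv = 10.156, A_nv = 2×(8.125 − 3.5×0.875)×0.625 = 6.3281 in²; tension across gage: (2.0625 − 1×0.875)×0.625 = 0.74219 in². R_n = min(0.6×65×6.3281, 0.6×50×10.156) + 1.0×65×0.74219 = min(246.8, 304.68) + 48.242 = 295.04 kips. φR_n = 0.75 × 295.04 = 221.3 kips.
Governing: min(360.5, 386.2, 221.3) = 221.3 kips → block shear.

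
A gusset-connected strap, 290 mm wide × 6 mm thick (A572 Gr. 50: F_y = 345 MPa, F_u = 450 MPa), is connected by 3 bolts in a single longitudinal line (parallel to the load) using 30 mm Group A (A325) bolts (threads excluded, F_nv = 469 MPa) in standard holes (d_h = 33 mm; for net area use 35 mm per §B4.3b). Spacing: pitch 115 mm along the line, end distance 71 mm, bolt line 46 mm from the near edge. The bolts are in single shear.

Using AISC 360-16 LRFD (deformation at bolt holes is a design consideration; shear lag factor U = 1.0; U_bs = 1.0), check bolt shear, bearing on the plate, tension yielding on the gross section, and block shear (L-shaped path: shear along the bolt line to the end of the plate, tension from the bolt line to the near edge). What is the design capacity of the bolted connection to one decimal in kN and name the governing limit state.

317.1 kN (block shear governs)

Bolt shear: A_b = π(30)²/4 = 706.86 mm². φR_n = 0.75 × 469 × 706.86 × 3 × 1 = 745.9 kN.
Bearing (6 mm plate, F_u = 450 MPa): end bolts L_c = 71 − 33/2 = 54.5, R_n = min(1.2×54.5×6×450, 2.4×30×6×450) = 176.58 kN/bolt; interior L_c = 115 − 33 = 82, R_n = 194.4 kN/bolt. φR_n = 0.75 × (1×176.58 + 2×194.4) = 424.0 kN.
Tension yield (gross): A_g = 290×6 = 1740 mm². φR_n = 0.90 × 345 × 1740 = 540.3 kN.
Block shear: shear path 1×[71+2×115] = 1×301 mm, A_gv = 1806, A_nv = 1×(301 − 2.5×35)×6 = 1281 mm²; tension to near edge: (46 − 0.5×35)×6 = 171 mm². R_n = min(0.6×450×1281, 0.6×345×1806) + 1.0×450×171 = min(345.87, 373.84) + 76.95 = 422.82 kN. φR_n = 0.75 × 422.82 = 317.1 kN.
Governing: min(745.9, 424.0, 540.3, 317.1) = 317.1 kN → block shear.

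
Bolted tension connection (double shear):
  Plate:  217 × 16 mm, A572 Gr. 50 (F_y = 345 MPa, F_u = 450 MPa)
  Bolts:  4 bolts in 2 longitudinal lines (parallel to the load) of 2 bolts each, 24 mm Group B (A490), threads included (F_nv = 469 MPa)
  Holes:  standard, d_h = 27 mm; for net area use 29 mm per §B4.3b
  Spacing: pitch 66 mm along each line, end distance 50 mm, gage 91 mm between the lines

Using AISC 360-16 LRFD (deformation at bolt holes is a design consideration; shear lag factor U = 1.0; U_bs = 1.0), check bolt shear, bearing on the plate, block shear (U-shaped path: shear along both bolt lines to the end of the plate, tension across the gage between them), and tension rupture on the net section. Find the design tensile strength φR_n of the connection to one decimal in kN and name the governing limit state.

804.6 kN (block shear governs)

Bolt shear: A_b = π(24)²/4 = 452.39 mm². φR_n = 0.75 × 469 × 452.39 × 4 × 2 = 1273.0 kN.
Bearing (16 mm plate, F_u = 450 MPa): end bolts L_c = 50 − 27/2 = 36.5, R_n = min(1.2×36.5×16×450, 2.4×24×16×450) = 315.36 kN/bolt; interior L_c = 66 − 27 = 39, R_n = 336.96 kN/bolt. φR_n = 0.75 × (2×315.36 + 2×336.96) = 978.5 kN.
Block shear: shear path 2×[50+1×66] = 2×116 mm, A_gv = 3712, A_nv = 2×(116 − 1.5×29)×16 = 2320 mm²; tension across gage: (91 − 1×29)×16 = 992 mm². R_n = min(0.6×450×2320, 0.6×345×3712) + 1.0×450×992 = min(626.4, 768.38) + 446.4 = 1072.8 kN. φR_n = 0.75 × 1072.8 = 804.6 kN.
Tension rupture (net): A_n = (217 − 2×29)×16 = 2544 mm² (U = 1.0, A_e = A_n). φR_n = 0.75 × 450 × 2544 = 858.6 kN.
Governing: min(1273.0, 978.5, 804.6, 858.6) = 804.6 kN → block shear.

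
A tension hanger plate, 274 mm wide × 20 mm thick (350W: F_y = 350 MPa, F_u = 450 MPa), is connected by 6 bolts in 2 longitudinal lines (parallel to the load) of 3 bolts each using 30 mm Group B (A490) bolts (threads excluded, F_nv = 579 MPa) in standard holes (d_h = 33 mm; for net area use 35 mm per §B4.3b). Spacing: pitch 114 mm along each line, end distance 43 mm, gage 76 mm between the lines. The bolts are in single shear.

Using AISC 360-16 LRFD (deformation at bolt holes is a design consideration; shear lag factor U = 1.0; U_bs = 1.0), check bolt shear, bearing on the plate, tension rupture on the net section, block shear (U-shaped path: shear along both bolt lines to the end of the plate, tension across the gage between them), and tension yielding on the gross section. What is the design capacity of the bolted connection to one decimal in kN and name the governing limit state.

Bolt shear: A_b = π(30)²/4 = 706.86 mm². φR_n = 0.75 × 579 × 706.86 × 6 × 1 = 1841.7 kN.
Bearing (20 mm plate, F_u = 450 MPa): end bolts L_c = 43 − 33/2 = 26.5, R_n = min(1.2×26.5×20×450, 2.4×30×20×450) = 286.2 kN/bolt; interior L_c = 114 − 33 = 81, R_n = 648 kN/bolt. φR_n = 0.75 × (2×286.2 + 4×648) = 2373.3 kN.
Tension rupture (net): A_n = (274 − 2×35)×20 = 4080 mm² (U = 1.0, A_e = A_n). φR_n = 0.75 × 450 × 4080 = 1377.0 kN.
Block shear: shear path 2×[43+2×114] = 2×271 mm, A_gv = 10840, A_nv = 2×(271 − 2.5×35)×20 = 7340 mm²; tension across gage: (76 − 1×35)×20 = 820 mm². R_n = min(0.6×450×7340, 0.6×350×10840) + 1.0×450×820 = min(1981.8, 2276.4) + 369 = 2350.8 kN. φR_n = 0.75 × 2350.8 = 1763.1 kN.
Tension yield (gross): A_g = 274×20 = 5480 mm². φR_n = 0.90 × 350 × 5480 = 1726.2 kN.
Governing: min(1841.7, 2373.3, 1377.0, 1763.1, 1726.2) = 1377.0 kN → net-section rupture.

1377.0 kN (net-section rupture governs)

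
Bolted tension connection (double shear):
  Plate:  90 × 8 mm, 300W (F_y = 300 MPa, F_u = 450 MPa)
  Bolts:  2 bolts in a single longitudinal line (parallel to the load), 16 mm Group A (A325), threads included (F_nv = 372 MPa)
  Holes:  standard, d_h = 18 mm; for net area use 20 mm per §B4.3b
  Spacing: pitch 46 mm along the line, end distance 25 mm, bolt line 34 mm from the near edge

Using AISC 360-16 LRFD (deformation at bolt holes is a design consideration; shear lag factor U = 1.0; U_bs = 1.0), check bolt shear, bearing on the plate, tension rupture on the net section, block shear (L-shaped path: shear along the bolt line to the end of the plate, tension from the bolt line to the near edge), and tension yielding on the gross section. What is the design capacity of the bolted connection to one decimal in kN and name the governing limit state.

131.2 kN (block shear governs)

Bolt shear: A_b = π(16)²/4 = 201.06 mm². φR_n = 0.75 × 372 × 201.06 × 2 × 2 = 224.4 kN.
Bearing (8 mm plate, F_u = 450 MPa): end bolts L_c = 25 − 18/2 = 16, R_n = min(1.2×16×8×450, 2.4×16×8×450) = 69.12 kN/bolt; interior L_c = 46 − 18 = 28, R_n = 120.96 kN/bolt. φR_n = 0.75 × (1×69.12 + 1×120.96) = 142.6 kN.
Tension rupture (net): A_n = (90 − 1×20)×8 = 560 mm² (U = 1.0, A_e = A_n). φR_n = 0.75 × 450 × 560 = 189.0 kN.
Block shear: shear path 1×[25+1×46] = 1×71 mm, A_gv = 568, A_nv = 1×(71 − 1.5×20)×8 = 328 mm²; tension to near edge: (34 − 0.5×20)×8 = 192 mm². R_n = min(0.6×450×328, 0.6×300×568) + 1.0×450×192 = min(88.56, 102.24) + 86.4 = 174.96 kN. φR_n = 0.75 × 174.96 = 131.2 kN.
Tension yield (gross): A_g = 90×8 = 720 mm². φR_n = 0.90 × 300 × 720 = 194.4 kN.
Governing: min(224.4, 142.6, 189.0, 131.2, 194.4) = 131.2 kN → block shear.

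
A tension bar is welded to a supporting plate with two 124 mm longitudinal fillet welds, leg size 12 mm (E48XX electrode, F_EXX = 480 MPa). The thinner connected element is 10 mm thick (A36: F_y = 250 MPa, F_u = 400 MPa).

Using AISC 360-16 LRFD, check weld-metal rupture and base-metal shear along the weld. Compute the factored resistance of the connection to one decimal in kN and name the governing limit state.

372.0 kN (base-metal shear governs)

Weld metal: throat = 0.707×12 = 8.484 mm, L = 2×124 = 248 mm. φR_n = 0.75 × 0.6 × 480 × 8.484 × 248 = 454.5 kN.
Base metal shear (10 mm plate): yield φR_n = 1.0×0.6×250×10×248 = 372.0 kN; rupture φR_n = 0.75×0.6×400×10×248 = 446.4 kN; take 372.0 kN (yield).
Governing: min(454.5, 372.0) = 372.0 kN → base-metal shear.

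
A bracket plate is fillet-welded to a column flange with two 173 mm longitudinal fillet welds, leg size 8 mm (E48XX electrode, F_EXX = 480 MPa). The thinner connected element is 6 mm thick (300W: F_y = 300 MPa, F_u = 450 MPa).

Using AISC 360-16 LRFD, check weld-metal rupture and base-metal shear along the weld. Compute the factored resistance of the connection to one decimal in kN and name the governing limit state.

373.7 kN (base-metal shear governs)

Weld metal: throat = 0.707×8 = 5.656 mm, L = 2×173 = 346 mm. φR_n = 0.75 × 0.6 × 480 × 5.656 × 346 = 422.7 kN.
Base metal shear (6 mm plate): yield φR_n = 1.0×0.6×300×6×346 = 373.7 kN; rupture φR_n = 0.75×0.6×450×6×346 = 420.4 kN; take 373.7 kN (yield).
Governing: min(422.7, 373.7) = 373.7 kN → base-metal shear.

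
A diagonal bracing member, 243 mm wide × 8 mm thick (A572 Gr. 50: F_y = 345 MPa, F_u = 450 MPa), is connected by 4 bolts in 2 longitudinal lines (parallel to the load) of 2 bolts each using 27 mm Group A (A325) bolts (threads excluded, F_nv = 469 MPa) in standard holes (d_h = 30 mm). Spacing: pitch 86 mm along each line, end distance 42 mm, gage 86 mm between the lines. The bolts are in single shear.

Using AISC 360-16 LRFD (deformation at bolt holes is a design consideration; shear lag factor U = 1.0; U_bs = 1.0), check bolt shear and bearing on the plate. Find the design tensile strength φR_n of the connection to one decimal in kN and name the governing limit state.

524.9 kN (bearing governs)

Bolt shear: A_b = π(27)²/4 = 572.56 mm². φR_n = 0.75 × 469 × 572.56 × 4 × 1 = 805.6 kN.
Bearing (8 mm plate, F_u = 450 MPa): end bolts L_c = 42 − 30/2 = 27, R_n = min(1.2×27×8×450, 2.4×27×8×450) = 116.64 kN/bolt; interior L_c = 86 − 30 = 56, R_n = 233.28 kN/bolt. φR_n = 0.75 × (2×116.64 + 2×233.28) = 524.9 kN.
Governing: min(805.6, 524.9) = 524.9 kN → bearing.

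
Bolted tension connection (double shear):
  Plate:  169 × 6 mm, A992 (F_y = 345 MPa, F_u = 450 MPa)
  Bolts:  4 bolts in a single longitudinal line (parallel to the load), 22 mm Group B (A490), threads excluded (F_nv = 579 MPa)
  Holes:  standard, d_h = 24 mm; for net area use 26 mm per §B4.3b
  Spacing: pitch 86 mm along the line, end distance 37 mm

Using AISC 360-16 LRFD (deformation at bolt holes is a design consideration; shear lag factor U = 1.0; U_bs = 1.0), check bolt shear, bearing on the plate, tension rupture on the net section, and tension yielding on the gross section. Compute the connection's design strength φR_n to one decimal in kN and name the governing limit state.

Bolt shear: A_b = π(22)²/4 = 380.13 mm². φR_n = 0.75 × 579 × 380.13 × 4 × 2 = 1320.6 kN.
Bearing (6 mm plate, F_u = 450 MPa): end bolts L_c = 37 − 24/2 = 25, R_n = min(1.2×25×6×450, 2.4×22×6×450) = 81 kN/bolt; interior L_c = 86 − 24 = 62, R_n = 142.56 kN/bolt. φR_n = 0.75 × (1×81 + 3×142.56) = 381.5 kN.
Tension rupture (net): A_n = (169 − 1×26)×6 = 858 mm² (U = 1.0, A_e = A_n). φR_n = 0.75 × 450 × 858 = 289.6 kN.
Tension yield (gross): A_g = 169×6 = 1014 mm². φR_n = 0.90 × 345 × 1014 = 314.8 kN.
Governing: min(1320.6, 381.5, 289.6, 314.8) = 289.6 kN → net-section rupture.

289.6 kN (net-section rupture governs)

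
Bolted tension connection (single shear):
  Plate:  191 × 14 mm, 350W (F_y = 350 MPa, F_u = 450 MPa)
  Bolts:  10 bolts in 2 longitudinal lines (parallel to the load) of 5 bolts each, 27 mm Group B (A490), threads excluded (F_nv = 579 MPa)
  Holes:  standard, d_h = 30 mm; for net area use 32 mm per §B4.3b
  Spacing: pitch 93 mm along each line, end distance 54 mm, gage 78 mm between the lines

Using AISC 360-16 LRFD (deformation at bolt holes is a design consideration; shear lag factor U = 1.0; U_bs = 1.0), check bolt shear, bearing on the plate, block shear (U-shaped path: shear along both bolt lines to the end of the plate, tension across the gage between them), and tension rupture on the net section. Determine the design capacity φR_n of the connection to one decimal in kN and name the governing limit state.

600.1 kN (net-section rupture governs)

Bolt shear: A_b = π(27)²/4 = 572.56 mm². φR_n = 0.75 × 579 × 572.56 × 10 × 1 = 2486.3 kN.
Bearing (14 mm plate, F_u = 450 MPa): end bolts L_c = 54 − 30/2 = 39, R_n = min(1.2×39×14×450, 2.4×27×14×450) = 294.84 kN/bolt; interior L_c = 93 − 30 = 63, R_n = 408.24 kN/bolt. φR_n = 0.75 × (2×294.84 + 8×408.24) = 2891.7 kN.
Block shear: shear path 2×[54+4×93] = 2×426 mm, A_gv = 11928, A_nv = 2×(426 − 4.5×32)×14 = 7896 mm²; tension across gage: (78 − 1×32)×14 = 644 mm². R_n = min(0.6×450×7896, 0.6×350×11928) + 1.0×450×644 = min(2131.9, 2504.9) + 289.8 = 2421.7 kN. φR_n = 0.75 × 2421.7 = 1816.3 kN.
Tension rupture (net): A_n = (191 − 2×32)×14 = 1778 mm² (U = 1.0, A_e = A_n). φR_n = 0.75 × 450 × 1778 = 600.1 kN.
Governing: min(2486.3, 2891.7, 1816.3, 600.1) = 600.1 kN → net-section rupture.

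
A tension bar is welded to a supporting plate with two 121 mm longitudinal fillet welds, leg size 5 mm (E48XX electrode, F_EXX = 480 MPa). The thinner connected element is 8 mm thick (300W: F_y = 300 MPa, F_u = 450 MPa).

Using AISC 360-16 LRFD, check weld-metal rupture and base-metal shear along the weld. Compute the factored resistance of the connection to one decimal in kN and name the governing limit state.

184.8 kN (weld metal governs)

Weld metal: throat = 0.707×5 = 3.535 mm, L = 2×121 = 242 mm. φR_n = 0.75 × 0.6 × 480 × 3.535 × 242 = 184.8 kN.
Base metal shear (8 mm plate): yield φR_n = 1.0×0.6×300×8×242 = 348.5 kN; rupture φR_n = 0.75×0.6×450×8×242 = 392.0 kN; take 348.5 kN (yield).
Governing: min(184.8, 348.5) = 184.8 kN → weld metal.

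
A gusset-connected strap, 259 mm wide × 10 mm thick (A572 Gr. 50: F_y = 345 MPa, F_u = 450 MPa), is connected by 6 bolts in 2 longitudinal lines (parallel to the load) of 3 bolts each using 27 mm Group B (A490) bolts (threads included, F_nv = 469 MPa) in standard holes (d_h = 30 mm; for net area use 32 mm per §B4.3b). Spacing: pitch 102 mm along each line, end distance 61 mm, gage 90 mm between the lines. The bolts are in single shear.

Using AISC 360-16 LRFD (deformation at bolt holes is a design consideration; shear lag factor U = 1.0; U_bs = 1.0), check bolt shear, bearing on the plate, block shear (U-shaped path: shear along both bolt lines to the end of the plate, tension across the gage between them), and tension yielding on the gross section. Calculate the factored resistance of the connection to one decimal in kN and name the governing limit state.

Bolt shear: A_b = π(27)²/4 = 572.56 mm². φR_n = 0.75 × 469 × 572.56 × 6 × 1 = 1208.4 kN.
Bearing (10 mm plate, F_u = 450 MPa): end bolts L_c = 61 − 30/2 = 46, R_n = min(1.2×46×10×450, 2.4×27×10×450) = 248.4 kN/bolt; interior L_c = 102 − 30 = 72, R_n = 291.6 kN/bolt. φR_n = 0.75 × (2×248.4 + 4×291.6) = 1247.4 kN.
Block shear: shear path 2×[61+2×102] = 2×265 mm, A_gv = 5300, A_nv = 2×(265 − 2.5×32)×10 = 3700 mm²; tension across gage: (90 − 1×32)×10 = 580 mm². R_n = min(0.6×450×3700, 0.6×345×5300) + 1.0×450×580 = min(999, 1097.1) + 261 = 1260 kN. φR_n = 0.75 × 1260 = 945.0 kN.
Tension yield (gross): A_g = 259×10 = 2590 mm². φR_n = 0.90 × 345 × 2590 = 804.2 kN.
Governing: min(1208.4, 1247.4, 945.0, 804.2) = 804.2 kN → gross-section yield.

804.2 kN (gross-section yield governs)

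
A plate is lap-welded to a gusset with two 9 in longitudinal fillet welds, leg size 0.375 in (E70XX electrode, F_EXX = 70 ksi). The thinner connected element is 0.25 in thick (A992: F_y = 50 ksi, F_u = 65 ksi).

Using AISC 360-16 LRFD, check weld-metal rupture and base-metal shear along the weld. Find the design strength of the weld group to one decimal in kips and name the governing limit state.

Weld metal: throat = 0.707×0.375 = 0.26513 in, L = 2×9 = 18 in. φR_n = 0.75 × 0.6 × 70 × 0.26513 × 18 = 150.3 kips.
Base metal shear (0.25 in plate): yield φR_n = 1.0×0.6×50×0.25×18 = 135.0 kips; rupture φR_n = 0.75×0.6×65×0.25×18 = 131.6 kips; take 131.6 kips (rupture).
Governing: min(150.3, 131.6) = 131.6 kips → base-metal shear.

131.6 kips (base-metal shear governs)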